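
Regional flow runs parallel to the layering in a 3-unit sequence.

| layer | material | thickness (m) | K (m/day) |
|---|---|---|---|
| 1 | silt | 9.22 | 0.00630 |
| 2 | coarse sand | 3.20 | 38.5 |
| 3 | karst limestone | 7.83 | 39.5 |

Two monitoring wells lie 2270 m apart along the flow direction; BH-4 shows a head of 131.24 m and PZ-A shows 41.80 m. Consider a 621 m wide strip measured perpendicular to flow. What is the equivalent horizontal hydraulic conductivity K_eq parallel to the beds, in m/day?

Flow is parallel to layering, so each bed carries its own Darcy discharge and the transmissivities add.
Σ(K_i·b_i) = 0.00630×9.22 + 38.5×3.20 + 39.5×7.83 = 432.5 m²/day.
Total thickness b = 20.25 m, so K_eq = Σ(K_i·b_i)/b = 21.36 m/day.

21.4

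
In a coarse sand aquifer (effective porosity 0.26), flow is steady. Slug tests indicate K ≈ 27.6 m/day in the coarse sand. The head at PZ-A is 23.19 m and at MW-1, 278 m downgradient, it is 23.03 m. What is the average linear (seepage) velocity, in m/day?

Hydraulic gradient i = (23.19 − 23.03) / 278 = 0.16 / 278 = 0.0005755.
Darcy flux q = K · i = 27.60 × 0.0005755 = 0.01588 m/day.
Seepage velocity v = q / n_e = 0.01588 / 0.26 = 0.06110 m/day.

0.0611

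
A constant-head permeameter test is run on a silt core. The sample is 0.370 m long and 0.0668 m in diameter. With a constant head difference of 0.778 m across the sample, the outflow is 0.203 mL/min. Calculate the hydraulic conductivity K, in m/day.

Cross-sectional area A = π·(d/2)² = π × (0.0668/2)² = 0.003505 m².
Convert discharge: 0.203 mL/min = 3.383e-09 m³/s.
Darcy's law rearranged: K = Q·L / (A·Δh) = 3.383e-09 × 0.370 / (0.003505 × 0.778) = 4.591e-07 m/s = 0.03967 m/day.

0.0397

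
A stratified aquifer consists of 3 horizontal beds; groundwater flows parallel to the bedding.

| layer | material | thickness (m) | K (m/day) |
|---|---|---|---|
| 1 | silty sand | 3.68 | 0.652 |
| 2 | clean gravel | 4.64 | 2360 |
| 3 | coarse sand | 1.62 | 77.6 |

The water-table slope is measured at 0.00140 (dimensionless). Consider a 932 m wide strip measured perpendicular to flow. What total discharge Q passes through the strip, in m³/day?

Flow is parallel to layering, so each bed carries its own Darcy discharge and the transmissivities add.
Σ(K_i·b_i) = 0.652×3.68 + 2360×4.64 + 77.6×1.62 = 11079 m²/day.
Hydraulic gradient i = 0.00140.
Q = Σ(K_i·b_i) · W · i = 11079 × 932 × 0.001400 = 14455 m³/day.

14500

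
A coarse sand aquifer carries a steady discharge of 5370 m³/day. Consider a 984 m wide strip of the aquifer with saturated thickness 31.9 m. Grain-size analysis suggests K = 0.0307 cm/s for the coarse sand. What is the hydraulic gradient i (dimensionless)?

Convert K: 0.0307 cm/s × 864 = 26.52 m/day.
Cross-sectional area A = 984 × 31.9 = 31390 m².
From Q = K·A·i, i = Q / (K·A) = 5370 / (26.52 × 31390) = 0.006450.

0.00645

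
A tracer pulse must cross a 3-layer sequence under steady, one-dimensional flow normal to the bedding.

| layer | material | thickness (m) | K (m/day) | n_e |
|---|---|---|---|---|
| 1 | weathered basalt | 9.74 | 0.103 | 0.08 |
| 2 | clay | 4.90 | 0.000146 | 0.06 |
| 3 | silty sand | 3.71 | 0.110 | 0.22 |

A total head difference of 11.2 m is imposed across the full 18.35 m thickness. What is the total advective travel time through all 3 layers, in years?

15.6

With flow normal to the layers, continuity requires the same specific discharge q through every layer.
Σ(b_i/K_i) = 9.74/0.103 + 4.90/0.000146 + 3.71/0.110 = 33690 d.
q = Δh / Σ(b_i/K_i) = 11.2 / 33690 = 0.0003324 m/day.
In each layer the seepage velocity is v_i = q/n_i, so the layer transit time is t_i = b_i·n_i / q:
  layer 1 (weathered basalt): t_1 = 9.74 × 0.08 / 0.0003324 = 2344 d
  layer 2 (clay): t_2 = 4.90 × 0.06 / 0.0003324 = 884.4 d
  layer 3 (silty sand): t_3 = 3.71 × 0.22 / 0.0003324 = 2455 d
Total t = Σ t_i = 5683 days = 15.56 years.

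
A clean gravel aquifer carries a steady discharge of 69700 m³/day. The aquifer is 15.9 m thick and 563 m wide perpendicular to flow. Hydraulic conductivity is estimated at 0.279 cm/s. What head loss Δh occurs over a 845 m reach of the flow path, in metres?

Convert K: 0.279 cm/s × 864 = 241.1 m/day.
Cross-sectional area A = 563 × 15.9 = 8952 m².
From Q = K·A·i, i = Q / (K·A) = 69700 / (241.1 × 8952) = 0.03230.
Head loss Δh = i · L = 0.03230 × 845 = 27.29 m.

27.3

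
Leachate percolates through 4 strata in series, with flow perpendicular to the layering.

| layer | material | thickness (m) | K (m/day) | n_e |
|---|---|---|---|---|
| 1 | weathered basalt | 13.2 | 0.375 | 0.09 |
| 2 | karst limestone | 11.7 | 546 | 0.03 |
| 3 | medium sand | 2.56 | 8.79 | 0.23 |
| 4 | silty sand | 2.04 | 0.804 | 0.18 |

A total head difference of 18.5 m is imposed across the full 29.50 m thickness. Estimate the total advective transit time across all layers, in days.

With flow normal to the layers, continuity requires the same specific discharge q through every layer.
Σ(b_i/K_i) = 13.2/0.375 + 11.7/546 + 2.56/8.79 + 2.04/0.804 = 38.05 d.
q = Δh / Σ(b_i/K_i) = 18.5 / 38.05 = 0.4862 m/day.
In each layer the seepage velocity is v_i = q/n_i, so the layer transit time is t_i = b_i·n_i / q:
  layer 1 (weathered basalt): t_1 = 13.2 × 0.09 / 0.4862 = 2.443 d
  layer 2 (karst limestone): t_2 = 11.7 × 0.03 / 0.4862 = 0.7219 d
  layer 3 (medium sand): t_3 = 2.56 × 0.23 / 0.4862 = 1.211 d
  layer 4 (silty sand): t_4 = 2.04 × 0.18 / 0.4862 = 0.7552 d
Total t = Σ t_i = 5.132 days.

5.13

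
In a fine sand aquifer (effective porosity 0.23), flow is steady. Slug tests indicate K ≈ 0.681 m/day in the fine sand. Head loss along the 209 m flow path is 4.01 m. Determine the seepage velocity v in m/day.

Hydraulic gradient i = Δh / L = 4.01 / 209 = 0.01919.
Darcy flux q = K · i = 0.6810 × 0.01919 = 0.01307 m/day.
Seepage velocity v = q / n_e = 0.01307 / 0.23 = 0.05681 m/day.

0.0568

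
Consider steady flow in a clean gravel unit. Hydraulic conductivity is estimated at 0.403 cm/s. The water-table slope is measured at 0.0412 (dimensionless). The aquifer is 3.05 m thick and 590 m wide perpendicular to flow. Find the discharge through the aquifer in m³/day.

Convert K: 0.403 cm/s × 864 = 348.2 m/day.
Cross-sectional area A = 590 × 3.05 = 1800 m².
Hydraulic gradient i = 0.0412.
Darcy's law: Q = K · A · i = 348.2 × 1800 × 0.04120 = 25815 m³/day.

25800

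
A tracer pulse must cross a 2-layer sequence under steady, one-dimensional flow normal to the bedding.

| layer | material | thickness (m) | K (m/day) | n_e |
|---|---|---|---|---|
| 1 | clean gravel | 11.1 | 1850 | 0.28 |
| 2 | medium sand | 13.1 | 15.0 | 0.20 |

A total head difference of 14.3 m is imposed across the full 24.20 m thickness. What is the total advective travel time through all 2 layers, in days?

0.352

With flow normal to the layers, continuity requires the same specific discharge q through every layer.
Σ(b_i/K_i) = 11.1/1850 + 13.1/15.0 = 0.8793 d.
q = Δh / Σ(b_i/K_i) = 14.3 / 0.8793 = 16.26 m/day.
In each layer the seepage velocity is v_i = q/n_i, so the layer transit time is t_i = b_i·n_i / q:
  layer 1 (clean gravel): t_1 = 11.1 × 0.28 / 16.26 = 0.1911 d
  layer 2 (medium sand): t_2 = 13.1 × 0.20 / 16.26 = 0.1611 d
Total t = Σ t_i = 0.3522 days.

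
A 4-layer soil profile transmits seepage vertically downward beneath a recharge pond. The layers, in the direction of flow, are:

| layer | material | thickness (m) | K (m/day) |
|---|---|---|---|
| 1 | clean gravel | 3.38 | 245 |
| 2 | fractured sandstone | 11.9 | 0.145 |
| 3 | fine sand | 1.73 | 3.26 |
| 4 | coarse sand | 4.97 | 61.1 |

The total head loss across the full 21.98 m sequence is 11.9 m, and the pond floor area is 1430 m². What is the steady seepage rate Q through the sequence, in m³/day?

Flow is perpendicular to layering, so the layers act in series and the equivalent K is the thickness-weighted harmonic mean.
Total thickness L = 3.38 + 11.9 + 1.73 + 4.97 = 21.98 m.
Σ(b_i/K_i) = 3.38/245 + 11.9/0.145 + 1.73/3.26 + 4.97/61.1 = 82.69 d.
K_eq = L / Σ(b_i/K_i) = 21.98 / 82.69 = 0.2658 m/day.
Q = K_eq · A · (Δh/L) = 0.2658 × 1430 × (11.9/21.98) = 205.8 m³/day.

206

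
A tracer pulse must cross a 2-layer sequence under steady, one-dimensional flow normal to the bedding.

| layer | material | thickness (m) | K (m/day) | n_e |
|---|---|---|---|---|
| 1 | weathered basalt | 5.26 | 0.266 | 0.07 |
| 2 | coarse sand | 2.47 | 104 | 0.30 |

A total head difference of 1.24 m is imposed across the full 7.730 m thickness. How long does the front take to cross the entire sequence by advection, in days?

17.7

With flow normal to the layers, continuity requires the same specific discharge q through every layer.
Σ(b_i/K_i) = 5.26/0.266 + 2.47/104 = 19.80 d.
q = Δh / Σ(b_i/K_i) = 1.24 / 19.80 = 0.06263 m/day.
In each layer the seepage velocity is v_i = q/n_i, so the layer transit time is t_i = b_i·n_i / q:
  layer 1 (weathered basalt): t_1 = 5.26 × 0.07 / 0.06263 = 5.879 d
  layer 2 (coarse sand): t_2 = 2.47 × 0.30 / 0.06263 = 11.83 d
Total t = Σ t_i = 17.71 days.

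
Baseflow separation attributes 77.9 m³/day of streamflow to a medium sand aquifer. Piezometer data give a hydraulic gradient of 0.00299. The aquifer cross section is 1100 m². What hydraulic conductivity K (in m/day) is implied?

23.7

Hydraulic gradient i = 0.00299.
From Q = K·A·i, K = Q / (A·i) = 77.9 / (1100 × 0.002990) = 23.69 m/day.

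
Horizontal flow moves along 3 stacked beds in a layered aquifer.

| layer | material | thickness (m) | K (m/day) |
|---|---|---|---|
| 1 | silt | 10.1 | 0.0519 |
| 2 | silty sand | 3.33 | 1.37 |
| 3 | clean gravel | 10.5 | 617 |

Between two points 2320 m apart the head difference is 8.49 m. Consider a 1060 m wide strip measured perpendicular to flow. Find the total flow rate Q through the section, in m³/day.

25200

Flow is parallel to layering, so each bed carries its own Darcy discharge and the transmissivities add.
Σ(K_i·b_i) = 0.0519×10.1 + 1.37×3.33 + 617×10.5 = 6484 m²/day.
Hydraulic gradient i = Δh / L = 8.49 / 2320 = 0.003659.
Q = Σ(K_i·b_i) · W · i = 6484 × 1060 × 0.003659 = 25150 m³/day.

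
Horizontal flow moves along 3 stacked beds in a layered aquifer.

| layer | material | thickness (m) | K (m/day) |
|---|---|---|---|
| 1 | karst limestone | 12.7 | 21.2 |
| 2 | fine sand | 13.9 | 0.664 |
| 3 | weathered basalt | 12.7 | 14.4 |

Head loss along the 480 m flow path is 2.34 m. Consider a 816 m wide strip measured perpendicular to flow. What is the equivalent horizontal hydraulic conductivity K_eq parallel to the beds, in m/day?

11.7

Flow is parallel to layering, so each bed carries its own Darcy discharge and the transmissivities add.
Σ(K_i·b_i) = 21.2×12.7 + 0.664×13.9 + 14.4×12.7 = 461.3 m²/day.
Total thickness b = 39.30 m, so K_eq = Σ(K_i·b_i)/b = 11.74 m/day.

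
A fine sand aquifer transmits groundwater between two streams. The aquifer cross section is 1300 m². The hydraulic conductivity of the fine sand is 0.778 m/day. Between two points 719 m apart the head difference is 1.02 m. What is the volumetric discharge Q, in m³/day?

1.43

Hydraulic gradient i = Δh / L = 1.02 / 719 = 0.001419.
Darcy's law: Q = K · A · i = 0.7780 × 1300 × 0.001419 = 1.435 m³/day.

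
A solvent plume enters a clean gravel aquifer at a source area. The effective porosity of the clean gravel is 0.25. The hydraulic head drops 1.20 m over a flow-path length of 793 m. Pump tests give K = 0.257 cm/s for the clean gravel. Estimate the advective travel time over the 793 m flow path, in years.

1.62

Convert K: 0.257 cm/s × 864 = 222.0 m/day.
Hydraulic gradient i = Δh / L = 1.20 / 793 = 0.001513.
Darcy flux q = K · i = 222.0 × 0.001513 = 0.3360 m/day.
Seepage velocity v = q / n_e = 0.3360 / 0.25 = 1.344 m/day.
Travel time t = L / v = 793 / 1.344 = 590.0 days = 1.615 years.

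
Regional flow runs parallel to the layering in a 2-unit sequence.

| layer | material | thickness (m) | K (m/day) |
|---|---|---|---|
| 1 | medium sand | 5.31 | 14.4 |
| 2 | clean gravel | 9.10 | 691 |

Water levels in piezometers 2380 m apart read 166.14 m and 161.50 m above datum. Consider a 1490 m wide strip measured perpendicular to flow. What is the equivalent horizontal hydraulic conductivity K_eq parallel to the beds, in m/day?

442

Flow is parallel to layering, so each bed carries its own Darcy discharge and the transmissivities add.
Σ(K_i·b_i) = 14.4×5.31 + 691×9.10 = 6365 m²/day.
Total thickness b = 14.41 m, so K_eq = Σ(K_i·b_i)/b = 441.7 m/day.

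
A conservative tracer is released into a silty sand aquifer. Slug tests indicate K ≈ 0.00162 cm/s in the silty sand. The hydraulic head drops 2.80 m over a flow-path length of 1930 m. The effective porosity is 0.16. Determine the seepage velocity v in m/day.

Convert K: 0.00162 cm/s × 864 = 1.400 m/day.
Hydraulic gradient i = Δh / L = 2.80 / 1930 = 0.001451.
Darcy flux q = K · i = 1.400 × 0.001451 = 0.002031 m/day.
Seepage velocity v = q / n_e = 0.002031 / 0.16 = 0.01269 m/day.

0.0127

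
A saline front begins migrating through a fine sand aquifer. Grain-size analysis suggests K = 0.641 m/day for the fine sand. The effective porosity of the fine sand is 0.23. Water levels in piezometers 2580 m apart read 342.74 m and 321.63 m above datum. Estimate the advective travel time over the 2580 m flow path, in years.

Hydraulic gradient i = (342.74 − 321.63) / 2580 = 21.11 / 2580 = 0.008182.
Darcy flux q = K · i = 0.6410 × 0.008182 = 0.005245 m/day.
Seepage velocity v = q / n_e = 0.005245 / 0.23 = 0.02280 m/day.
Travel time t = L / v = 2580 / 0.02280 = 1.131e+05 days = 309.8 years.

310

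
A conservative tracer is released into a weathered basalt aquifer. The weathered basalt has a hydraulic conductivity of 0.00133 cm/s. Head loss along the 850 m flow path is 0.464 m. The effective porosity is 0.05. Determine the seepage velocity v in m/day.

Convert K: 0.00133 cm/s × 864 = 1.149 m/day.
Hydraulic gradient i = Δh / L = 0.464 / 850 = 0.0005459.
Darcy flux q = K · i = 1.149 × 0.0005459 = 0.0006273 m/day.
Seepage velocity v = q / n_e = 0.0006273 / 0.05 = 0.01255 m/day.

0.0125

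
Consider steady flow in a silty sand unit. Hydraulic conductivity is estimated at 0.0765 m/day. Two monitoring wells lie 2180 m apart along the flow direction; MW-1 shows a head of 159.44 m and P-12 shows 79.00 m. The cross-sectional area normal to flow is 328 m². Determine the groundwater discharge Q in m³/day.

0.926

Hydraulic gradient i = (159.44 − 79.00) / 2180 = 80.44 / 2180 = 0.03690.
Darcy's law: Q = K · A · i = 0.07650 × 328.0 × 0.03690 = 0.9259 m³/day.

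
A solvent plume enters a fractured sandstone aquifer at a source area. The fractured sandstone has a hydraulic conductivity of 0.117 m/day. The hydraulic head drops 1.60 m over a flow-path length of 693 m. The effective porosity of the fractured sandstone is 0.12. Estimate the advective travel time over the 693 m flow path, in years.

Hydraulic gradient i = Δh / L = 1.60 / 693 = 0.002309.
Darcy flux q = K · i = 0.1170 × 0.002309 = 0.0002701 m/day.
Seepage velocity v = q / n_e = 0.0002701 / 0.12 = 0.002251 m/day.
Travel time t = L / v = 693 / 0.002251 = 3.079e+05 days = 842.9 years.

843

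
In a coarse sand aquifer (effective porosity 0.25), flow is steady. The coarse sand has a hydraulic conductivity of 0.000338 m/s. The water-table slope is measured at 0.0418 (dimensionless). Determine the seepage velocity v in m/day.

Convert K: 0.000338 m/s × 86400 = 29.20 m/day.
Hydraulic gradient i = 0.0418.
Darcy flux q = K · i = 29.20 × 0.04180 = 1.221 m/day.
Seepage velocity v = q / n_e = 1.221 / 0.25 = 4.883 m/day.

4.88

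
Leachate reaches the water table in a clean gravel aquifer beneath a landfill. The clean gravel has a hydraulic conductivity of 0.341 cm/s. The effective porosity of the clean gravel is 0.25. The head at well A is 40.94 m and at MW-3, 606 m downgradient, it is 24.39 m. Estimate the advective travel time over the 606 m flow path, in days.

Convert K: 0.341 cm/s × 864 = 294.6 m/day.
Hydraulic gradient i = (40.94 − 24.39) / 606 = 16.55 / 606 = 0.02731.
Darcy flux q = K · i = 294.6 × 0.02731 = 8.046 m/day.
Seepage velocity v = q / n_e = 8.046 / 0.25 = 32.18 m/day.
Travel time t = L / v = 606 / 32.18 = 18.83 days.

18.8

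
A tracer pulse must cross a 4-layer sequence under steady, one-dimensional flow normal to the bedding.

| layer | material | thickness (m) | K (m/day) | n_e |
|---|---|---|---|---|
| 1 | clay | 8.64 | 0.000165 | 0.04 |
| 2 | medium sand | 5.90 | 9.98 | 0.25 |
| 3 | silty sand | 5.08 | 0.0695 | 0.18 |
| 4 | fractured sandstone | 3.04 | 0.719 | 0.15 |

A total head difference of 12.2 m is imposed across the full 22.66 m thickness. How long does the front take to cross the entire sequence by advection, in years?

37.6

With flow normal to the layers, continuity requires the same specific discharge q through every layer.
Σ(b_i/K_i) = 8.64/0.000165 + 5.90/9.98 + 5.08/0.0695 + 3.04/0.719 = 52442 d.
q = Δh / Σ(b_i/K_i) = 12.2 / 52442 = 0.0002326 m/day.
In each layer the seepage velocity is v_i = q/n_i, so the layer transit time is t_i = b_i·n_i / q:
  layer 1 (clay): t_1 = 8.64 × 0.04 / 0.0002326 = 1486 d
  layer 2 (medium sand): t_2 = 5.90 × 0.25 / 0.0002326 = 6340 d
  layer 3 (silty sand): t_3 = 5.08 × 0.18 / 0.0002326 = 3931 d
  layer 4 (fractured sandstone): t_4 = 3.04 × 0.15 / 0.0002326 = 1960 d
Total t = Σ t_i = 13716 days = 37.55 years.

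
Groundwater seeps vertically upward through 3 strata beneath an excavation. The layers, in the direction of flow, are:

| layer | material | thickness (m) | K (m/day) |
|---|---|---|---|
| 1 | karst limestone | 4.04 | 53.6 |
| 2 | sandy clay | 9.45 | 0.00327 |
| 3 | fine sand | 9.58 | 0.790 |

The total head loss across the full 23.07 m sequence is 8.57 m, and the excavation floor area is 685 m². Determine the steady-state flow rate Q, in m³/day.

Flow is perpendicular to layering, so the layers act in series and the equivalent K is the thickness-weighted harmonic mean.
Total thickness L = 4.04 + 9.45 + 9.58 = 23.07 m.
Σ(b_i/K_i) = 4.04/53.6 + 9.45/0.00327 + 9.58/0.790 = 2902 d.
K_eq = L / Σ(b_i/K_i) = 23.07 / 2902 = 0.007949 m/day.
Q = K_eq · A · (Δh/L) = 0.007949 × 685 × (8.57/23.07) = 2.023 m³/day.

2.02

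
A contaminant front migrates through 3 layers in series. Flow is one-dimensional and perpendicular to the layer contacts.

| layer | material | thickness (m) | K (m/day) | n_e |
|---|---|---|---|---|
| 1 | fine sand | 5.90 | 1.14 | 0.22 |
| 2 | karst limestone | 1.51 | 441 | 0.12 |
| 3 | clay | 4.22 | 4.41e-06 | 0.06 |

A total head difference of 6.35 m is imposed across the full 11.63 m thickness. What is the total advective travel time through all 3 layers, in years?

715

With flow normal to the layers, continuity requires the same specific discharge q through every layer.
Σ(b_i/K_i) = 5.90/1.14 + 1.51/441 + 4.22/4.41e-06 = 9.569e+05 d.
q = Δh / Σ(b_i/K_i) = 6.35 / 9.569e+05 = 6.636e-06 m/day.
In each layer the seepage velocity is v_i = q/n_i, so the layer transit time is t_i = b_i·n_i / q:
  layer 1 (fine sand): t_1 = 5.90 × 0.22 / 6.636e-06 = 1.956e+05 d
  layer 2 (karst limestone): t_2 = 1.51 × 0.12 / 6.636e-06 = 27306 d
  layer 3 (clay): t_3 = 4.22 × 0.06 / 6.636e-06 = 38156 d
Total t = Σ t_i = 2.611e+05 days = 714.8 years.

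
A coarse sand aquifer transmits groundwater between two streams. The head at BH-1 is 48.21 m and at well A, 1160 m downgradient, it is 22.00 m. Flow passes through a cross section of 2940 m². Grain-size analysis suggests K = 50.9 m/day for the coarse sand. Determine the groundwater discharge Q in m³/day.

Hydraulic gradient i = (48.21 − 22.00) / 1160 = 26.21 / 1160 = 0.02259.
Darcy's law: Q = K · A · i = 50.90 × 2940 × 0.02259 = 3381 m³/day.

3380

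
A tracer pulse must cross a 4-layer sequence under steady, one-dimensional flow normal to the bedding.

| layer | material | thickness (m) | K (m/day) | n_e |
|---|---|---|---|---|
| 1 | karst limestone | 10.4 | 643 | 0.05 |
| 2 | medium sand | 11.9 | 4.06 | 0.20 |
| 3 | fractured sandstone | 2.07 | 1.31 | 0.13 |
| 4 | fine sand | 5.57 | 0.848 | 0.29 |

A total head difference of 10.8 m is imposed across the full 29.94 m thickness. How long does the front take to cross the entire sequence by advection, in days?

4.92

With flow normal to the layers, continuity requires the same specific discharge q through every layer.
Σ(b_i/K_i) = 10.4/643 + 11.9/4.06 + 2.07/1.31 + 5.57/0.848 = 11.10 d.
q = Δh / Σ(b_i/K_i) = 10.8 / 11.10 = 0.9733 m/day.
In each layer the seepage velocity is v_i = q/n_i, so the layer transit time is t_i = b_i·n_i / q:
  layer 1 (karst limestone): t_1 = 10.4 × 0.05 / 0.9733 = 0.5342 d
  layer 2 (medium sand): t_2 = 11.9 × 0.20 / 0.9733 = 2.445 d
  layer 3 (fractured sandstone): t_3 = 2.07 × 0.13 / 0.9733 = 0.2765 d
  layer 4 (fine sand): t_4 = 5.57 × 0.29 / 0.9733 = 1.660 d
Total t = Σ t_i = 4.915 days.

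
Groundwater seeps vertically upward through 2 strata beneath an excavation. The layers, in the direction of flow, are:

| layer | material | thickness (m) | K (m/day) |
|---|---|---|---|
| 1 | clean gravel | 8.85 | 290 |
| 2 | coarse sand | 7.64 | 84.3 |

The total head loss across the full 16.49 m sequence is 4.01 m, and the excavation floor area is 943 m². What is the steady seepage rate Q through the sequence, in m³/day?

Flow is perpendicular to layering, so the layers act in series and the equivalent K is the thickness-weighted harmonic mean.
Total thickness L = 8.85 + 7.64 = 16.49 m.
Σ(b_i/K_i) = 8.85/290 + 7.64/84.3 = 0.1211 d.
K_eq = L / Σ(b_i/K_i) = 16.49 / 0.1211 = 136.1 m/day.
Q = K_eq · A · (Δh/L) = 136.1 × 943 × (4.01/16.49) = 31214 m³/day.

31200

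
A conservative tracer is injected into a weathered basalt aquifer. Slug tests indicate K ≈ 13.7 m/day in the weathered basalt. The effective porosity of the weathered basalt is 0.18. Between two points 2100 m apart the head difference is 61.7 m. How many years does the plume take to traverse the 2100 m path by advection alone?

2.57

Hydraulic gradient i = Δh / L = 61.7 / 2100 = 0.02938.
Darcy flux q = K · i = 13.70 × 0.02938 = 0.4025 m/day.
Seepage velocity v = q / n_e = 0.4025 / 0.18 = 2.236 m/day.
Travel time t = L / v = 2100 / 2.236 = 939.1 days = 2.571 years.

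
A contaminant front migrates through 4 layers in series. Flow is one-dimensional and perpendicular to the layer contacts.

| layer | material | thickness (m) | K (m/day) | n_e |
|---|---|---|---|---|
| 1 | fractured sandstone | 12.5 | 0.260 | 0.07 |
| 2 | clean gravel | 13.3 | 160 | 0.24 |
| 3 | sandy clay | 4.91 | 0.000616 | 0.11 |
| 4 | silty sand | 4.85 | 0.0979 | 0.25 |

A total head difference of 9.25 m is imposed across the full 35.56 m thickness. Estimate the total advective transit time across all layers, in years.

With flow normal to the layers, continuity requires the same specific discharge q through every layer.
Σ(b_i/K_i) = 12.5/0.260 + 13.3/160 + 4.91/0.000616 + 4.85/0.0979 = 8068 d.
q = Δh / Σ(b_i/K_i) = 9.25 / 8068 = 0.001146 m/day.
In each layer the seepage velocity is v_i = q/n_i, so the layer transit time is t_i = b_i·n_i / q:
  layer 1 (fractured sandstone): t_1 = 12.5 × 0.07 / 0.001146 = 763.2 d
  layer 2 (clean gravel): t_2 = 13.3 × 0.24 / 0.001146 = 2784 d
  layer 3 (sandy clay): t_3 = 4.91 × 0.11 / 0.001146 = 471.1 d
  layer 4 (silty sand): t_4 = 4.85 × 0.25 / 0.001146 = 1058 d
Total t = Σ t_i = 5076 days = 13.90 years.

13.9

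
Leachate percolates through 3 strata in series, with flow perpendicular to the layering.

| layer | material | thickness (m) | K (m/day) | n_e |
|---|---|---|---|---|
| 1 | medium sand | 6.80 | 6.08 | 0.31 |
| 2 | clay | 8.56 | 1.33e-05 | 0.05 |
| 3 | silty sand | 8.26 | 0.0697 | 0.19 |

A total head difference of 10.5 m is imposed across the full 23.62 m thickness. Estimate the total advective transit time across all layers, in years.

With flow normal to the layers, continuity requires the same specific discharge q through every layer.
Σ(b_i/K_i) = 6.80/6.08 + 8.56/1.33e-05 + 8.26/0.0697 = 6.437e+05 d.
q = Δh / Σ(b_i/K_i) = 10.5 / 6.437e+05 = 1.631e-05 m/day.
In each layer the seepage velocity is v_i = q/n_i, so the layer transit time is t_i = b_i·n_i / q:
  layer 1 (medium sand): t_1 = 6.80 × 0.31 / 1.631e-05 = 1.292e+05 d
  layer 2 (clay): t_2 = 8.56 × 0.05 / 1.631e-05 = 26240 d
  layer 3 (silty sand): t_3 = 8.26 × 0.19 / 1.631e-05 = 96216 d
Total t = Σ t_i = 2.517e+05 days = 689.1 years.

689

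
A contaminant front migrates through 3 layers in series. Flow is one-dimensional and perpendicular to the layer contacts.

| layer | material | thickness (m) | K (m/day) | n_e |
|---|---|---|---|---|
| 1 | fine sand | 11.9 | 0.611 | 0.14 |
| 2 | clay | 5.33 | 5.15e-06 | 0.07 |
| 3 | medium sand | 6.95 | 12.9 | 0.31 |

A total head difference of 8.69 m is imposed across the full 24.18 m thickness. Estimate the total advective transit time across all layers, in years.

1370

With flow normal to the layers, continuity requires the same specific discharge q through every layer.
Σ(b_i/K_i) = 11.9/0.611 + 5.33/5.15e-06 + 6.95/12.9 = 1.035e+06 d.
q = Δh / Σ(b_i/K_i) = 8.69 / 1.035e+06 = 8.396e-06 m/day.
In each layer the seepage velocity is v_i = q/n_i, so the layer transit time is t_i = b_i·n_i / q:
  layer 1 (fine sand): t_1 = 11.9 × 0.14 / 8.396e-06 = 1.984e+05 d
  layer 2 (clay): t_2 = 5.33 × 0.07 / 8.396e-06 = 44436 d
  layer 3 (medium sand): t_3 = 6.95 × 0.31 / 8.396e-06 = 2.566e+05 d
Total t = Σ t_i = 4.995e+05 days = 1367 years.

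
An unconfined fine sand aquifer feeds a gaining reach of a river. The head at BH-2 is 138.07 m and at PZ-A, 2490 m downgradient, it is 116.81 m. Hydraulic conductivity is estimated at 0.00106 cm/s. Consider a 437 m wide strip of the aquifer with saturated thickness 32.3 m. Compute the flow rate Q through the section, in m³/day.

Convert K: 0.00106 cm/s × 864 = 0.9158 m/day.
Cross-sectional area A = 437 × 32.3 = 14115 m².
Hydraulic gradient i = (138.07 − 116.81) / 2490 = 21.26 / 2490 = 0.008538.
Darcy's law: Q = K · A · i = 0.9158 × 14115 × 0.008538 = 110.4 m³/day.

110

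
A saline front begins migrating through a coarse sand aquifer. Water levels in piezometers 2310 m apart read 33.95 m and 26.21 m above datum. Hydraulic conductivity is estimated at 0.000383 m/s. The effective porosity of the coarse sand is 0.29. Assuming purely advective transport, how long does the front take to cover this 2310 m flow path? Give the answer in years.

16.5

Convert K: 0.000383 m/s × 86400 = 33.09 m/day.
Hydraulic gradient i = (33.95 − 26.21) / 2310 = 7.74 / 2310 = 0.003351.
Darcy flux q = K · i = 33.09 × 0.003351 = 0.1109 m/day.
Seepage velocity v = q / n_e = 0.1109 / 0.29 = 0.3823 m/day.
Travel time t = L / v = 2310 / 0.3823 = 6042 days = 16.54 years.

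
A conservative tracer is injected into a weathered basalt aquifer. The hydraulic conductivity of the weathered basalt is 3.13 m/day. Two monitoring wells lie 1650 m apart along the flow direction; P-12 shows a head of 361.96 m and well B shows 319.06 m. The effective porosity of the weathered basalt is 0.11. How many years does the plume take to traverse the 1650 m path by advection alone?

Hydraulic gradient i = (361.96 − 319.06) / 1650 = 42.9 / 1650 = 0.02600.
Darcy flux q = K · i = 3.130 × 0.02600 = 0.08138 m/day.
Seepage velocity v = q / n_e = 0.08138 / 0.11 = 0.7398 m/day.
Travel time t = L / v = 1650 / 0.7398 = 2230 days = 6.106 years.

6.11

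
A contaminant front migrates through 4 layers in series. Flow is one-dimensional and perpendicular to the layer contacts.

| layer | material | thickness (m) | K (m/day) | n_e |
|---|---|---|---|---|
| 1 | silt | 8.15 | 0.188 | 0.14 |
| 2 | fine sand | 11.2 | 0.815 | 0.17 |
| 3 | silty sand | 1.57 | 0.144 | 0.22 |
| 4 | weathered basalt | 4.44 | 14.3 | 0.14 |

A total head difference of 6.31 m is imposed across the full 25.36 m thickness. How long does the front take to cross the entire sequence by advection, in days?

With flow normal to the layers, continuity requires the same specific discharge q through every layer.
Σ(b_i/K_i) = 8.15/0.188 + 11.2/0.815 + 1.57/0.144 + 4.44/14.3 = 68.31 d.
q = Δh / Σ(b_i/K_i) = 6.31 / 68.31 = 0.09238 m/day.
In each layer the seepage velocity is v_i = q/n_i, so the layer transit time is t_i = b_i·n_i / q:
  layer 1 (silt): t_1 = 8.15 × 0.14 / 0.09238 = 12.35 d
  layer 2 (fine sand): t_2 = 11.2 × 0.17 / 0.09238 = 20.61 d
  layer 3 (silty sand): t_3 = 1.57 × 0.22 / 0.09238 = 3.739 d
  layer 4 (weathered basalt): t_4 = 4.44 × 0.14 / 0.09238 = 6.729 d
Total t = Σ t_i = 43.43 days.

43.4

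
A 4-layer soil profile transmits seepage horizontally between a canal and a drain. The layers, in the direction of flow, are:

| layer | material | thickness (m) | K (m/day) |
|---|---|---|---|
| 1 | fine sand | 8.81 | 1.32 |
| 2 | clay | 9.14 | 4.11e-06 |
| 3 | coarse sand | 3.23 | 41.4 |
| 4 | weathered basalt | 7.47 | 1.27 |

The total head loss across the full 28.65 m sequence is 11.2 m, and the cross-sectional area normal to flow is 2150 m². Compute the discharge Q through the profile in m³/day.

Flow is perpendicular to layering, so the layers act in series and the equivalent K is the thickness-weighted harmonic mean.
Total thickness L = 8.81 + 9.14 + 3.23 + 7.47 = 28.65 m.
Σ(b_i/K_i) = 8.81/1.32 + 9.14/4.11e-06 + 3.23/41.4 + 7.47/1.27 = 2.224e+06 d.
K_eq = L / Σ(b_i/K_i) = 28.65 / 2.224e+06 = 1.288e-05 m/day.
Q = K_eq · A · (Δh/L) = 1.288e-05 × 2150 × (11.2/28.65) = 0.01083 m³/day.

0.0108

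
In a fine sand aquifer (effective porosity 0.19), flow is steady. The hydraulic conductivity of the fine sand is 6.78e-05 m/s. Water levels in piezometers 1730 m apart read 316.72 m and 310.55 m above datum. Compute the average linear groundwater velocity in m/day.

Convert K: 6.78e-05 m/s × 86400 = 5.858 m/day.
Hydraulic gradient i = (316.72 − 310.55) / 1730 = 6.17 / 1730 = 0.003566.
Darcy flux q = K · i = 5.858 × 0.003566 = 0.02089 m/day.
Seepage velocity v = q / n_e = 0.02089 / 0.19 = 0.1100 m/day.

0.110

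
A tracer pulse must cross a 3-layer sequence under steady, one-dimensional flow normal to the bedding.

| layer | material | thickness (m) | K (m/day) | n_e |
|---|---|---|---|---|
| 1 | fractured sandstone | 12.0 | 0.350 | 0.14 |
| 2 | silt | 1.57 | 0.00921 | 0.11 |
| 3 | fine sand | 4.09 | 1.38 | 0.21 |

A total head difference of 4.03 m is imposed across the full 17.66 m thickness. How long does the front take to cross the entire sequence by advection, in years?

With flow normal to the layers, continuity requires the same specific discharge q through every layer.
Σ(b_i/K_i) = 12.0/0.350 + 1.57/0.00921 + 4.09/1.38 = 207.7 d.
q = Δh / Σ(b_i/K_i) = 4.03 / 207.7 = 0.01940 m/day.
In each layer the seepage velocity is v_i = q/n_i, so the layer transit time is t_i = b_i·n_i / q:
  layer 1 (fractured sandstone): t_1 = 12.0 × 0.14 / 0.01940 = 86.59 d
  layer 2 (silt): t_2 = 1.57 × 0.11 / 0.01940 = 8.901 d
  layer 3 (fine sand): t_3 = 4.09 × 0.21 / 0.01940 = 44.27 d
Total t = Σ t_i = 139.8 days = 0.3826 years.

0.383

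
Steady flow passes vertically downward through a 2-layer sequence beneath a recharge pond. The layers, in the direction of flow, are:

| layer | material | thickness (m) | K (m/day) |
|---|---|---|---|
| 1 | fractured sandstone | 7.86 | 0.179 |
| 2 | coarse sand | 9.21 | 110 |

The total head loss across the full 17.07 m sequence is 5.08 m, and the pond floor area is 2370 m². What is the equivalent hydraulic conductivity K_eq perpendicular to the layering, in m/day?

Flow is perpendicular to layering, so the layers act in series and the equivalent K is the thickness-weighted harmonic mean.
Total thickness L = 7.86 + 9.21 = 17.07 m.
Σ(b_i/K_i) = 7.86/0.179 + 9.21/110 = 43.99 d.
K_eq = L / Σ(b_i/K_i) = 17.07 / 43.99 = 0.3880 m/day.

0.388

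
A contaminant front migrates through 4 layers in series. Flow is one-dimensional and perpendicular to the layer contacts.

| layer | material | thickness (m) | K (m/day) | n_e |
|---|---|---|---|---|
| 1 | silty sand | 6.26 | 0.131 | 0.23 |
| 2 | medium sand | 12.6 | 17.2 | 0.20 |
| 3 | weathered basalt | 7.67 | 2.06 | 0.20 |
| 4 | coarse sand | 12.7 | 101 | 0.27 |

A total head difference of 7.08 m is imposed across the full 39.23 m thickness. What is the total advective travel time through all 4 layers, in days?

With flow normal to the layers, continuity requires the same specific discharge q through every layer.
Σ(b_i/K_i) = 6.26/0.131 + 12.6/17.2 + 7.67/2.06 + 12.7/101 = 52.37 d.
q = Δh / Σ(b_i/K_i) = 7.08 / 52.37 = 0.1352 m/day.
In each layer the seepage velocity is v_i = q/n_i, so the layer transit time is t_i = b_i·n_i / q:
  layer 1 (silty sand): t_1 = 6.26 × 0.23 / 0.1352 = 10.65 d
  layer 2 (medium sand): t_2 = 12.6 × 0.20 / 0.1352 = 18.64 d
  layer 3 (weathered basalt): t_3 = 7.67 × 0.20 / 0.1352 = 11.35 d
  layer 4 (coarse sand): t_4 = 12.7 × 0.27 / 0.1352 = 25.36 d
Total t = Σ t_i = 66.00 days.

66.0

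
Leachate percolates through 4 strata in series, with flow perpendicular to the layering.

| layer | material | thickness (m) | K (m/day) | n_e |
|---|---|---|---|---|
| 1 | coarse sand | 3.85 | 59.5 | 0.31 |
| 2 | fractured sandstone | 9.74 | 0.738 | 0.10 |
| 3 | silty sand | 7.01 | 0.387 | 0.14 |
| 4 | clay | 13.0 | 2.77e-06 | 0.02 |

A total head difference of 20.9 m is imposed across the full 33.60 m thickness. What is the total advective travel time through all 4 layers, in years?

2100

With flow normal to the layers, continuity requires the same specific discharge q through every layer.
Σ(b_i/K_i) = 3.85/59.5 + 9.74/0.738 + 7.01/0.387 + 13.0/2.77e-06 = 4.693e+06 d.
q = Δh / Σ(b_i/K_i) = 20.9 / 4.693e+06 = 4.453e-06 m/day.
In each layer the seepage velocity is v_i = q/n_i, so the layer transit time is t_i = b_i·n_i / q:
  layer 1 (coarse sand): t_1 = 3.85 × 0.31 / 4.453e-06 = 2.680e+05 d
  layer 2 (fractured sandstone): t_2 = 9.74 × 0.10 / 4.453e-06 = 2.187e+05 d
  layer 3 (silty sand): t_3 = 7.01 × 0.14 / 4.453e-06 = 2.204e+05 d
  layer 4 (clay): t_4 = 13.0 × 0.02 / 4.453e-06 = 58384 d
Total t = Σ t_i = 7.655e+05 days = 2096 years.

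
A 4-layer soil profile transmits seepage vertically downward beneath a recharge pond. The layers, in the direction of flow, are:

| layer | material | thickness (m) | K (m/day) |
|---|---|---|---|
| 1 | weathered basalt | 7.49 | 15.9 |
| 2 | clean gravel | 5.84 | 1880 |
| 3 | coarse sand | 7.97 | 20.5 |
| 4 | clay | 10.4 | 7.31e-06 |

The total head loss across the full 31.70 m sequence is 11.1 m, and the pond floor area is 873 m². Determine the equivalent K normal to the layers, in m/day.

2.23e-05

Flow is perpendicular to layering, so the layers act in series and the equivalent K is the thickness-weighted harmonic mean.
Total thickness L = 7.49 + 5.84 + 7.97 + 10.4 = 31.70 m.
Σ(b_i/K_i) = 7.49/15.9 + 5.84/1880 + 7.97/20.5 + 10.4/7.31e-06 = 1.423e+06 d.
K_eq = L / Σ(b_i/K_i) = 31.70 / 1.423e+06 = 2.228e-05 m/day.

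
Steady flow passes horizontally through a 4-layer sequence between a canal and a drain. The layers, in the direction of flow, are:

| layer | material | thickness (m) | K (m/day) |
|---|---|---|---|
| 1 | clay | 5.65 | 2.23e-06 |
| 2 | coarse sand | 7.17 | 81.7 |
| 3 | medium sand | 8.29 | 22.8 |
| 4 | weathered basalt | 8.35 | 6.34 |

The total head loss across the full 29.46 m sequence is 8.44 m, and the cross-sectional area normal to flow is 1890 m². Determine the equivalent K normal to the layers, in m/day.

Flow is perpendicular to layering, so the layers act in series and the equivalent K is the thickness-weighted harmonic mean.
Total thickness L = 5.65 + 7.17 + 8.29 + 8.35 = 29.46 m.
Σ(b_i/K_i) = 5.65/2.23e-06 + 7.17/81.7 + 8.29/22.8 + 8.35/6.34 = 2.534e+06 d.
K_eq = L / Σ(b_i/K_i) = 29.46 / 2.534e+06 = 1.163e-05 m/day.

1.16e-05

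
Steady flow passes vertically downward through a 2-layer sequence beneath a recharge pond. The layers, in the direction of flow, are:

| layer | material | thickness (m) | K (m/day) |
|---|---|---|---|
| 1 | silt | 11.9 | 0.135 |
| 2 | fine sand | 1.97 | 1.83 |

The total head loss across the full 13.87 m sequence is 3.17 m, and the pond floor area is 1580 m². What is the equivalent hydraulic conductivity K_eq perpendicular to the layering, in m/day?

Flow is perpendicular to layering, so the layers act in series and the equivalent K is the thickness-weighted harmonic mean.
Total thickness L = 11.9 + 1.97 = 13.87 m.
Σ(b_i/K_i) = 11.9/0.135 + 1.97/1.83 = 89.22 d.
K_eq = L / Σ(b_i/K_i) = 13.87 / 89.22 = 0.1555 m/day.

0.155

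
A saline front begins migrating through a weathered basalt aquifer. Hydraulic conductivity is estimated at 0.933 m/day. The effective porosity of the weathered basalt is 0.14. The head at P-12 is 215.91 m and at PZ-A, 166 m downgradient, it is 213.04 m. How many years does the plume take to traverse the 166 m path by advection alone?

3.94

Hydraulic gradient i = (215.91 − 213.04) / 166 = 2.87 / 166 = 0.01729.
Darcy flux q = K · i = 0.9330 × 0.01729 = 0.01613 m/day.
Seepage velocity v = q / n_e = 0.01613 / 0.14 = 0.1152 m/day.
Travel time t = L / v = 166 / 0.1152 = 1441 days = 3.944 years.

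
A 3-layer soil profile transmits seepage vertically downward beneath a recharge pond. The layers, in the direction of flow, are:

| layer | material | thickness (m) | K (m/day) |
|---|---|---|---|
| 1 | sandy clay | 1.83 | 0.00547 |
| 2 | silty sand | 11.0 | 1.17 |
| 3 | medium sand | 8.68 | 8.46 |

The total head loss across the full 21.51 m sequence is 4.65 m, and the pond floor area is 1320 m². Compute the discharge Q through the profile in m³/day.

17.8

Flow is perpendicular to layering, so the layers act in series and the equivalent K is the thickness-weighted harmonic mean.
Total thickness L = 1.83 + 11.0 + 8.68 = 21.51 m.
Σ(b_i/K_i) = 1.83/0.00547 + 11.0/1.17 + 8.68/8.46 = 345.0 d.
K_eq = L / Σ(b_i/K_i) = 21.51 / 345.0 = 0.06235 m/day.
Q = K_eq · A · (Δh/L) = 0.06235 × 1320 × (4.65/21.51) = 17.79 m³/day.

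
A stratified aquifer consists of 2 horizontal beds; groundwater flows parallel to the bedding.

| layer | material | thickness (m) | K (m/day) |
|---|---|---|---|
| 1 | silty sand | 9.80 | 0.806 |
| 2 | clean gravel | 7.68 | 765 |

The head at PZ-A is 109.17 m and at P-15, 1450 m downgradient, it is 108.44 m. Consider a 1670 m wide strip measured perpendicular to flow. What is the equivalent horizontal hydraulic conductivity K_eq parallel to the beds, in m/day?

337

Flow is parallel to layering, so each bed carries its own Darcy discharge and the transmissivities add.
Σ(K_i·b_i) = 0.806×9.80 + 765×7.68 = 5883 m²/day.
Total thickness b = 17.48 m, so K_eq = Σ(K_i·b_i)/b = 336.6 m/day.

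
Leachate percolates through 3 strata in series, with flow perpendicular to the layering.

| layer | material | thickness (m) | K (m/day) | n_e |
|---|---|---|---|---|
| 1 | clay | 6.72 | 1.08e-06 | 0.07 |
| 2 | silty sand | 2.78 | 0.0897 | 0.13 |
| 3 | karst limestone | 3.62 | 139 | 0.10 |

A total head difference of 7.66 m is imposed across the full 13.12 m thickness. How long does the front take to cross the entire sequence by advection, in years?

With flow normal to the layers, continuity requires the same specific discharge q through every layer.
Σ(b_i/K_i) = 6.72/1.08e-06 + 2.78/0.0897 + 3.62/139 = 6.222e+06 d.
q = Δh / Σ(b_i/K_i) = 7.66 / 6.222e+06 = 1.231e-06 m/day.
In each layer the seepage velocity is v_i = q/n_i, so the layer transit time is t_i = b_i·n_i / q:
  layer 1 (clay): t_1 = 6.72 × 0.07 / 1.231e-06 = 3.821e+05 d
  layer 2 (silty sand): t_2 = 2.78 × 0.13 / 1.231e-06 = 2.936e+05 d
  layer 3 (karst limestone): t_3 = 3.62 × 0.10 / 1.231e-06 = 2.941e+05 d
Total t = Σ t_i = 9.697e+05 days = 2655 years.

2650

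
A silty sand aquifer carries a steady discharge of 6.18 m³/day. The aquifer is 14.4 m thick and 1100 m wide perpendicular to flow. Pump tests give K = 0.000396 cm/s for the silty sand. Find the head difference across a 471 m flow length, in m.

Convert K: 0.000396 cm/s × 864 = 0.3421 m/day.
Cross-sectional area A = 1100 × 14.4 = 15840 m².
From Q = K·A·i, i = Q / (K·A) = 6.18 / (0.3421 × 15840) = 0.001140.
Head loss Δh = i · L = 0.001140 × 471 = 0.5371 m.

0.537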